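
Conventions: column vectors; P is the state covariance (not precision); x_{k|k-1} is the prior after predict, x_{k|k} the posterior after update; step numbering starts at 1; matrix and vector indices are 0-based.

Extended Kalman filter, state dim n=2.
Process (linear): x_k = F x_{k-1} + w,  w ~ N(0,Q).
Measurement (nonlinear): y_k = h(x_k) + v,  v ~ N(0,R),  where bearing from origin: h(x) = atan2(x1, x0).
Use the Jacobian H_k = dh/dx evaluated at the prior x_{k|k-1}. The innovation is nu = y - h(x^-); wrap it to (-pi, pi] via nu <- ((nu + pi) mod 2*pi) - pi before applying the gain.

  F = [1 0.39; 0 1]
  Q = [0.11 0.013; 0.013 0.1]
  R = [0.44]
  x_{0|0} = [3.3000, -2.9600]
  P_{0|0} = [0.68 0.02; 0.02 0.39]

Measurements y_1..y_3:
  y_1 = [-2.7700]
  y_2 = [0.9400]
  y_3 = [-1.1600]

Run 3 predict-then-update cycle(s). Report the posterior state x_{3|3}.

step 1: x^-=[2.1456, -2.9600]  P^-=[0.8649 0.1851; 0.1851 0.4900]  H_jac=[0.2215 0.1605]  S=[0.5082]  K=[0.4354; 0.2354]  nu=[-1.8264]  x^+=[1.3504, -3.3900]  P^+=[0.7686 0.1330; 0.1330 0.4618]
step 2: x^-=[0.0283, -3.3900]  P^-=[1.0526 0.3261; 0.3261 0.5618]  H_jac=[0.2950 0.0025]  S=[0.5321]  K=[0.5850; 0.1834]  nu=[2.5025]  x^+=[1.4923, -2.9311]  P^+=[0.8705 0.2690; 0.2690 0.5439]
step 3: x^-=[0.3492, -2.9311]  P^-=[1.2730 0.4942; 0.4942 0.6439]  H_jac=[0.3364 0.0401]  S=[0.5984]  K=[0.7487; 0.3209]  nu=[0.2922]  x^+=[0.5680, -2.8373]  P^+=[0.9376 0.3504; 0.3504 0.5823]

x_post = [0.5680, -2.8373]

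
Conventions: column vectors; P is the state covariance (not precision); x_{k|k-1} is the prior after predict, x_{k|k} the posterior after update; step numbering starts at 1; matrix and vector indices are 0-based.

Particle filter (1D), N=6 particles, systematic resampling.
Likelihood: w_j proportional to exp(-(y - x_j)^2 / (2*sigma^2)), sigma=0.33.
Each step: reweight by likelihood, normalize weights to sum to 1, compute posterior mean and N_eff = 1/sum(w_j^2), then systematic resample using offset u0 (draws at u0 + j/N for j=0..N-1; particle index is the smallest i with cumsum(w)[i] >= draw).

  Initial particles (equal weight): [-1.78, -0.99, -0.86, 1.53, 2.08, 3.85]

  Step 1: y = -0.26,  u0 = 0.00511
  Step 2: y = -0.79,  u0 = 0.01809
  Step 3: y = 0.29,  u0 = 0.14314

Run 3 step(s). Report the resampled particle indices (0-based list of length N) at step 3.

resampled_idx = [2, 2, 3, 4, 5, 5]

step 1: w=[0.0001, 0.3113, 0.6886, 0.0000, 0.0000, 0.0000]  mean=-0.9005  Neff=1.7511  idx=[1, 1, 2, 2, 2, 2]
step 2: w=[0.1493, 0.1493, 0.1754, 0.1754, 0.1754, 0.1754]  mean=-0.8988  Neff=5.9675  idx=[0, 1, 2, 3, 4, 5]
step 3: w=[0.0525, 0.0525, 0.2238, 0.2238, 0.2238, 0.2238]  mean=-0.8736  Neff=4.8593  idx=[2, 2, 3, 4, 5, 5]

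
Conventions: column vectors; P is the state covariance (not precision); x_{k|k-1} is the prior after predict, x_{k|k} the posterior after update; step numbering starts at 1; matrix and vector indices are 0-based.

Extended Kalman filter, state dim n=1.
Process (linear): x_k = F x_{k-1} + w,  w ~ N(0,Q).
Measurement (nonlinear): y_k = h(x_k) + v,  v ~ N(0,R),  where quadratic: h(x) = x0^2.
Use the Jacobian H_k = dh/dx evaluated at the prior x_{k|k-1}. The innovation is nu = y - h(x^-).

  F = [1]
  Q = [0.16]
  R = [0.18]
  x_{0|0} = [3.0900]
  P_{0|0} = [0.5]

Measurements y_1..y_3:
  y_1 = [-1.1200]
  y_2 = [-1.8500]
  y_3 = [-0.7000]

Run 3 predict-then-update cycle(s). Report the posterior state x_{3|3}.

step 1: x^-=[3.0900]  P^-=[0.6600]  H_jac=[6.1800]  S=[25.3870]  K=[0.1607]  nu=[-10.6681]  x^+=[1.3760]  P^+=[0.0047]
step 2: x^-=[1.3760]  P^-=[0.1647]  H_jac=[2.7520]  S=[1.4272]  K=[0.3175]  nu=[-3.7434]  x^+=[0.1873]  P^+=[0.0208]
step 3: x^-=[0.1873]  P^-=[0.1808]  H_jac=[0.3746]  S=[0.2054]  K=[0.3298]  nu=[-0.7351]  x^+=[-0.0551]  P^+=[0.1584]

x_post = [-0.0551]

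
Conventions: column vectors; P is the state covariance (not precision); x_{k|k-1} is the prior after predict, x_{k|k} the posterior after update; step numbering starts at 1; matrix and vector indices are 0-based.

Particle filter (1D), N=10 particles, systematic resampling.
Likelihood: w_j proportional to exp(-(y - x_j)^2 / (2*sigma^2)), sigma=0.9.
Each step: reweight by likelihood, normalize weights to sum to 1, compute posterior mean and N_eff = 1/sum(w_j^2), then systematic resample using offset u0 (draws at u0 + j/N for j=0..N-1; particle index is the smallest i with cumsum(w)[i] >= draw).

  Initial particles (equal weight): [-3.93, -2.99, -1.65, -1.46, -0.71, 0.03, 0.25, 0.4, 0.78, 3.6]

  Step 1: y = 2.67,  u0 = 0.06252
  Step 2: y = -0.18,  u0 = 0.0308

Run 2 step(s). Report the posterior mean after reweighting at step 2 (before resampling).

post_mean = 0.5587

step 1: w=[0.0000, 0.0000, 0.0000, 0.0000, 0.0011, 0.0174, 0.0345, 0.0533, 0.1414, 0.7522]  mean=2.8478  Neff=1.6945  idx=[7, 8, 9, 9, 9, 9, 9, 9, 9, 9]
step 2: w=[0.5888, 0.4103, 0.0001, 0.0001, 0.0001, 0.0001, 0.0001, 0.0001, 0.0001, 0.0001]  mean=0.5587  Neff=1.9414  idx=[0, 0, 0, 0, 0, 0, 1, 1, 1, 1]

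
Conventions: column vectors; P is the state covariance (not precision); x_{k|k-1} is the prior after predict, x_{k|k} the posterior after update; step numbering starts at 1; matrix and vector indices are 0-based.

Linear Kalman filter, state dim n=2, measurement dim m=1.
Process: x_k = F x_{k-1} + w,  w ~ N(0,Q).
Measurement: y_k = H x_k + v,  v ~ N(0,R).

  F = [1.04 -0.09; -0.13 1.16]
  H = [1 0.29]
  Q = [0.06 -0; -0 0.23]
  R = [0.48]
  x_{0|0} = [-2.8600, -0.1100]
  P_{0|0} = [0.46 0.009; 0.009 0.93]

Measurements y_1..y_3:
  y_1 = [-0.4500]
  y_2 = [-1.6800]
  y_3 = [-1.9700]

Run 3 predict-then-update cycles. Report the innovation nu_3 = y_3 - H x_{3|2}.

step 1: x^-=[-2.9645, 0.2442]  P^-=[0.5634 -0.1483; -0.1483 1.4865]  S=[1.0824]  K=[0.4808; 0.2612]  nu=[2.4437]  x^+=[-1.7897, 0.8826]  P^+=[0.3132 -0.2843; -0.2843 1.4126]
step 2: x^-=[-1.9407, 1.2564]  P^-=[0.4634 -0.5361; -0.5361 2.2218]  S=[0.8193]  K=[0.3759; 0.1321]  nu=[-0.1037]  x^+=[-1.9796, 1.2427]  P^+=[0.3477 -0.5768; -0.5768 2.2075]
step 3: x^-=[-2.1707, 1.6989]  P^-=[0.5619 -0.9800; -0.9800 3.3803]  S=[0.7578]  K=[0.3665; 0.0003]  nu=[-0.2920]  x^+=[-2.2777, 1.6988]  P^+=[0.4601 -0.9801; -0.9801 3.3803]

innov = [-0.2920]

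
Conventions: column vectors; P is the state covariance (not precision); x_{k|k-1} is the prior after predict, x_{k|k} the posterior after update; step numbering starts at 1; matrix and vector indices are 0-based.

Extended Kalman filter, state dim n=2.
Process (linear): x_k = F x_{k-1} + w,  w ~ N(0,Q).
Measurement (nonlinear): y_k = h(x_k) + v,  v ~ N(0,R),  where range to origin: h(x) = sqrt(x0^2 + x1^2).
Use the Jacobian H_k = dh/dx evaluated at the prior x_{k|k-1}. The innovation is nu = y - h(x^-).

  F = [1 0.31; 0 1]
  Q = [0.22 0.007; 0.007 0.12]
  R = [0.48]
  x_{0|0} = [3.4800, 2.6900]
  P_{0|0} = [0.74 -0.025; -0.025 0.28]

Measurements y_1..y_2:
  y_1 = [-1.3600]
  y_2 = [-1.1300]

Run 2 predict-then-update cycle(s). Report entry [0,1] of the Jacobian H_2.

H_jac[0,1] = 0.9073

step 1: x^-=[4.3139, 2.6900]  P^-=[0.9714 0.0688; 0.0688 0.4000]  H_jac=[0.8485 0.5291]  S=[1.3532]  K=[0.6360; 0.1995]  nu=[-6.4439]  x^+=[0.2154, 1.4041]  P^+=[0.4240 -0.1029; -0.1029 0.3461]
step 2: x^-=[0.6507, 1.4041]  P^-=[0.6134 0.0113; 0.0113 0.4661]  H_jac=[0.4204 0.9073]  S=[0.9808]  K=[0.2734; 0.4361]  nu=[-2.6776]  x^+=[-0.0815, 0.2366]  P^+=[0.5401 -0.1056; -0.1056 0.2796]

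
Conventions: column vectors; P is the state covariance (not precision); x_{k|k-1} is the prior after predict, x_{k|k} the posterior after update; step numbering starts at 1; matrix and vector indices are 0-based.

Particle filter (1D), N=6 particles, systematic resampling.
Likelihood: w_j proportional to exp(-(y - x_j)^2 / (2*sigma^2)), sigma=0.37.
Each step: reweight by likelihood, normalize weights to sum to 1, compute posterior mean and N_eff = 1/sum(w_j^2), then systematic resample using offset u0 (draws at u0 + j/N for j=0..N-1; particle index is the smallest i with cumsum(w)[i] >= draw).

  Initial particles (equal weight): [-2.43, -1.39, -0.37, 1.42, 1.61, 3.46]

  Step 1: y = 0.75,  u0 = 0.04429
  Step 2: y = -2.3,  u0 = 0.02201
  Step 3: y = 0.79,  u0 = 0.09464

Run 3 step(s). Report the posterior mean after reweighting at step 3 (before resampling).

step 1: w=[0.0000, 0.0000, 0.0377, 0.7150, 0.2473, 0.0000]  mean=1.3995  Neff=1.7428  idx=[3, 3, 3, 3, 3, 4]
step 2: w=[0.1998, 0.1998, 0.1998, 0.1998, 0.1998, 0.0010]  mean=1.4202  Neff=5.0100  idx=[0, 0, 1, 2, 3, 4]
step 3: w=[0.1667, 0.1667, 0.1667, 0.1667, 0.1667, 0.1667]  mean=1.4200  Neff=6.0000  idx=[0, 1, 2, 3, 4, 5]

post_mean = 1.4200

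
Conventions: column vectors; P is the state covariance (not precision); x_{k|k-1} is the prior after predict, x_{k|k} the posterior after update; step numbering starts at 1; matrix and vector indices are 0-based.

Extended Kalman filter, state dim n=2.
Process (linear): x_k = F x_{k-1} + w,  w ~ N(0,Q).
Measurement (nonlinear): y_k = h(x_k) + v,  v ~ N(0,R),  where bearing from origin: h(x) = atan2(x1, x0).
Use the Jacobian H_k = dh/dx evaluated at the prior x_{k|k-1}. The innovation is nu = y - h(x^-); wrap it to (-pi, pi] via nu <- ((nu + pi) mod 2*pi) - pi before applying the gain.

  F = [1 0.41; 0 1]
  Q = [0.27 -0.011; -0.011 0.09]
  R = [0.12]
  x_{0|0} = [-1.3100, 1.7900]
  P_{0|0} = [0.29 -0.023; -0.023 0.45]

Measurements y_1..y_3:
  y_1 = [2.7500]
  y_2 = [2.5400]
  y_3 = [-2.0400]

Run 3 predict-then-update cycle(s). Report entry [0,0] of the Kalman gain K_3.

step 1: x^-=[-0.5761, 1.7900]  P^-=[0.6168 0.1505; 0.1505 0.5400]  H_jac=[-0.5062 -0.1629]  S=[0.3172]  K=[-1.0616; -0.5175]  nu=[0.8678]  x^+=[-1.4974, 1.3409]  P^+=[0.2593 -0.0238; -0.0238 0.4550]
step 2: x^-=[-0.9476, 1.3409]  P^-=[0.5863 0.1518; 0.1518 0.5450]  H_jac=[-0.4974 -0.3515]  S=[0.3855]  K=[-0.8950; -0.6929]  nu=[0.3540]  x^+=[-1.2644, 1.0956]  P^+=[0.2776 -0.0872; -0.0872 0.3600]
step 3: x^-=[-0.8152, 1.0956]  P^-=[0.5366 0.0494; 0.0494 0.4500]  H_jac=[-0.5875 -0.4371]  S=[0.4165]  K=[-0.8086; -0.5419]  nu=[2.0327]  x^+=[-2.4588, -0.0059]  P^+=[0.2642 -0.1331; -0.1331 0.3277]

K[0,0] = -0.8086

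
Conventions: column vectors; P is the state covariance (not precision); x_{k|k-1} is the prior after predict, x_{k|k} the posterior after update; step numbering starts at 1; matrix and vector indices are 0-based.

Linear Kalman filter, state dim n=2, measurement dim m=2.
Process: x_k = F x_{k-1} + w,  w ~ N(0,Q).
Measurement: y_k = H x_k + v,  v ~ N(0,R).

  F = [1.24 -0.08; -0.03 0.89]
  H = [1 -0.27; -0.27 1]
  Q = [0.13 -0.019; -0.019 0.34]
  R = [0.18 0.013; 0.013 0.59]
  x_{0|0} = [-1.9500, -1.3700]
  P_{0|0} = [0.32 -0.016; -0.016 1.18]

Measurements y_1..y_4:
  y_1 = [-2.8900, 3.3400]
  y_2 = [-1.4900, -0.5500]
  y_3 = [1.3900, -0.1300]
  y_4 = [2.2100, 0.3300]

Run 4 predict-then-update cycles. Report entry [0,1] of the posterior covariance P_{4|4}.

P_post[0,1] = 0.0798

step 1: x^-=[-2.3084, -1.1608]  P^-=[0.6328 -0.1326; -0.1326 1.2758]  S=[0.9774 -0.6446; -0.6446 1.9836]  K=[0.7422 0.0882; -0.0662 0.6397]  nu=[-0.8950, 3.8775]  x^+=[-2.6307, 1.3790]  P^+=[0.1633 0.1058; 0.1058 0.4051]
step 2: x^-=[-3.3723, 1.3063]  P^-=[0.3627 0.0631; 0.0631 0.6554]  S=[0.5564 -0.1942; -0.1942 1.2378]  K=[0.6468 0.0733; -0.0261 0.5116]  nu=[2.2350, -2.7668]  x^+=[-2.1295, -0.1677]  P^+=[0.1417 0.0899; 0.0899 0.3258]
step 3: x^-=[-2.6272, -0.0853]  P^-=[0.3321 0.0520; 0.0520 0.5934]  S=[0.5273 -0.1811; -0.1811 1.1795]  K=[0.6252 0.0641; -0.0386 0.4853]  nu=[3.9942, -0.7540]  x^+=[-0.1784, -0.6054]  P^+=[0.1357 0.0825; 0.0825 0.3081]
step 4: x^-=[-0.1728, -0.5334]  P^-=[0.3242 0.0453; 0.0453 0.5797]  S=[0.5220 -0.1824; -0.1824 1.1689]  K=[0.6188 0.0605; -0.0459 0.4783]  nu=[2.2388, 0.8168]  x^+=[1.2618, -0.2455]  P^+=[0.1337 0.0798; 0.0798 0.3032]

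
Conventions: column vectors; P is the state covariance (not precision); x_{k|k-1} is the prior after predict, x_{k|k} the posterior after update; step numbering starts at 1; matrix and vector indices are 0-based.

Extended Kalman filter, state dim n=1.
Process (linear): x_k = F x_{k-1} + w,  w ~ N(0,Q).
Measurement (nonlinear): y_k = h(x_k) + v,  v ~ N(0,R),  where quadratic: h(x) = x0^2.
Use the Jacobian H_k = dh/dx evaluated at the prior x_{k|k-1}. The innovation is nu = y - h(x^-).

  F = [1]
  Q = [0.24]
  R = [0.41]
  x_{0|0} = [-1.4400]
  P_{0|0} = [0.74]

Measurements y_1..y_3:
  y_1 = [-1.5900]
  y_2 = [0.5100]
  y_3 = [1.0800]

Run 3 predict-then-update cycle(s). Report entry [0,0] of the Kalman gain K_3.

step 1: x^-=[-1.4400]  P^-=[0.9800]  H_jac=[-2.8800]  S=[8.5385]  K=[-0.3305]  nu=[-3.6636]  x^+=[-0.2290]  P^+=[0.0471]
step 2: x^-=[-0.2290]  P^-=[0.2871]  H_jac=[-0.4580]  S=[0.4702]  K=[-0.2796]  nu=[0.4576]  x^+=[-0.3569]  P^+=[0.2503]
step 3: x^-=[-0.3569]  P^-=[0.4903]  H_jac=[-0.7139]  S=[0.6599]  K=[-0.5304]  nu=[0.9526]  x^+=[-0.8622]  P^+=[0.3046]

K[0,0] = -0.5304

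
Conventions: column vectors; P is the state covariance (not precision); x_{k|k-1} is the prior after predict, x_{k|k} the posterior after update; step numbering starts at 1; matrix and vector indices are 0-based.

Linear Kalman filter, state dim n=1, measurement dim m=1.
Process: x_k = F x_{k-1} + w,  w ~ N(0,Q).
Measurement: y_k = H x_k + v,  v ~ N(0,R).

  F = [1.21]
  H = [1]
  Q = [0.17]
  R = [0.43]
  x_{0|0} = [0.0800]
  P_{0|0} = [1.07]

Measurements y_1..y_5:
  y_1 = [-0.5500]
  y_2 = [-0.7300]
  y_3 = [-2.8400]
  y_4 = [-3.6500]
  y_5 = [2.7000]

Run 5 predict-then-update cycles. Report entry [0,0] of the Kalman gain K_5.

step 1: x^-=[0.0968]  P^-=[1.7366]  S=[2.1666]  K=[0.8015]  nu=[-0.6468]  x^+=[-0.4216]  P^+=[0.3447]
step 2: x^-=[-0.5102]  P^-=[0.6746]  S=[1.1046]  K=[0.6107]  nu=[-0.2198]  x^+=[-0.6444]  P^+=[0.2626]
step 3: x^-=[-0.7798]  P^-=[0.5545]  S=[0.9845]  K=[0.5632]  nu=[-2.0602]  x^+=[-1.9401]  P^+=[0.2422]
step 4: x^-=[-2.3476]  P^-=[0.5246]  S=[0.9546]  K=[0.5495]  nu=[-1.3024]  x^+=[-3.0633]  P^+=[0.2363]
step 5: x^-=[-3.7066]  P^-=[0.5160]  S=[0.9460]  K=[0.5454]  nu=[6.4066]  x^+=[-0.2122]  P^+=[0.2345]

K[0,0] = 0.5454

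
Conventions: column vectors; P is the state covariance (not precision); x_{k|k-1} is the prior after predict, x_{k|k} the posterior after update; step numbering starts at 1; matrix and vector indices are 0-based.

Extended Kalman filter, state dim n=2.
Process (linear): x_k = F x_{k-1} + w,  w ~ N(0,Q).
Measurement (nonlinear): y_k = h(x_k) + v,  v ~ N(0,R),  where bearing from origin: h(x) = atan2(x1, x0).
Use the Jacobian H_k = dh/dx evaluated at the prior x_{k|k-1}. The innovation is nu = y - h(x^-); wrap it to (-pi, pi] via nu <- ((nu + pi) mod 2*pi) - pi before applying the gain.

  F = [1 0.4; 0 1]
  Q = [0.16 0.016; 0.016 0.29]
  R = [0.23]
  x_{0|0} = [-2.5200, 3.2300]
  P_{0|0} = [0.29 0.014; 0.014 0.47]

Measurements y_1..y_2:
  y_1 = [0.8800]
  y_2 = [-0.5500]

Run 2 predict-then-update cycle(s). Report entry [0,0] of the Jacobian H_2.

H_jac[0,0] = -0.2542

step 1: x^-=[-1.2280, 3.2300]  P^-=[0.5364 0.2180; 0.2180 0.7600]  H_jac=[-0.2705 -0.1028]  S=[0.2894]  K=[-0.5788; -0.4738]  nu=[-1.0541]  x^+=[-0.6179, 3.7294]  P^+=[0.4394 0.1386; 0.1386 0.6950]
step 2: x^-=[0.8739, 3.7294]  P^-=[0.8215 0.4326; 0.4326 0.9850]  H_jac=[-0.2542 0.0596]  S=[0.2735]  K=[-0.6694; -0.1876]  nu=[-1.8906]  x^+=[2.1394, 4.0841]  P^+=[0.6990 0.3983; 0.3983 0.9754]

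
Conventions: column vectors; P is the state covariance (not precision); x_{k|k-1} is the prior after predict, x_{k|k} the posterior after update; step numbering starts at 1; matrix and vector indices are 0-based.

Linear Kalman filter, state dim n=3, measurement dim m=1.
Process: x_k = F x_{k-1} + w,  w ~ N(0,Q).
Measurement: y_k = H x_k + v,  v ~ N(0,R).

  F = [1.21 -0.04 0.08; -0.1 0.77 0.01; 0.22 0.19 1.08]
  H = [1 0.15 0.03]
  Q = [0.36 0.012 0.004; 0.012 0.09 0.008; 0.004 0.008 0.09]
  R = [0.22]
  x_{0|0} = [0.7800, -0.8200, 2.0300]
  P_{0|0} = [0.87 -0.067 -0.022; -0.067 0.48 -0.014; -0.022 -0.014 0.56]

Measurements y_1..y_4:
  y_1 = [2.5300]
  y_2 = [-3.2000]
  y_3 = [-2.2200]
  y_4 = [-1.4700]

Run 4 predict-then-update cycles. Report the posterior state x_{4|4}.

step 1: x^-=[1.1390, -0.6891, 2.2082]  P^-=[1.6404 -0.1712 0.2368; -0.1712 0.3935 0.0457; 0.2368 0.0457 0.7808]  S=[1.8332]  K=[0.8847; -0.0605; 0.1457]  nu=[1.4281]  x^+=[2.4024, -0.7755, 2.4162]  P^+=[0.2056 -0.0732 0.0005; -0.0732 0.3868 0.0619; 0.0005 0.0619 0.7419]
step 2: x^-=[3.1313, -0.8132, 2.9907]  P^-=[0.6732 -0.0889 0.1027; -0.0889 0.3337 0.1086; 0.1027 0.1086 0.9988]  S=[0.8820]  K=[0.7516; -0.0403; 0.1688]  nu=[-6.2990]  x^+=[-1.6028, -0.5592, 1.9273]  P^+=[0.1749 -0.0621 -0.0093; -0.0621 0.3322 0.1146; -0.0093 0.1146 0.9737]
step 3: x^-=[-1.7629, -0.2510, 1.6227]  P^-=[0.6264 -0.0698 0.1030; -0.0698 0.3002 0.1504; 0.1030 0.1504 1.2836]  S=[0.8409]  K=[0.7361; -0.0241; 0.1951]  nu=[-0.4681]  x^+=[-2.1075, -0.2397, 1.5313]  P^+=[0.1707 -0.0549 -0.0178; -0.0549 0.2997 0.1544; -0.0178 0.1544 1.2516]
step 4: x^-=[-2.4180, 0.0415, 1.1446]  P^-=[0.6193 -0.0589 0.1153; -0.0589 0.2804 0.1839; 0.1153 0.1839 1.6192]  S=[0.8380]  K=[0.7326; -0.0135; 0.2285]  nu=[0.9074]  x^+=[-1.7532, 0.0293, 1.3520]  P^+=[0.1695 -0.0506 -0.0250; -0.0506 0.2802 0.1865; -0.0250 0.1865 1.5755]

x_post = [-1.7532, 0.0293, 1.3520]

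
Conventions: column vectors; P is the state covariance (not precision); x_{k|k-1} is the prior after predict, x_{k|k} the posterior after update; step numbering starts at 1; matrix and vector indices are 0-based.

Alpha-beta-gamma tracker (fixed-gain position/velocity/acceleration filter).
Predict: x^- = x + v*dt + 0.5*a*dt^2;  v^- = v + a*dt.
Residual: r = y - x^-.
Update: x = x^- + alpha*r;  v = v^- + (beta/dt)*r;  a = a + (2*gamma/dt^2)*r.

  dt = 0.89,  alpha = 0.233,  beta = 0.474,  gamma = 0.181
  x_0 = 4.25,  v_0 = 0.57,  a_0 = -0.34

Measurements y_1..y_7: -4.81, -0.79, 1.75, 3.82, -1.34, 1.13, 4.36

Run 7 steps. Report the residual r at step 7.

step 1: x_pred=4.6226  r=-9.4326  x^+=2.4248  v^+=-4.7563  a^+=-4.6508
step 2: x_pred=-3.6502  r=2.8602  x^+=-2.9838  v^+=-7.3722  a^+=-3.3437
step 3: x_pred=-10.8693  r=12.6193  x^+=-7.9290  v^+=-3.6272  a^+=2.4235
step 4: x_pred=-10.1974  r=14.0174  x^+=-6.9314  v^+=5.9951  a^+=8.8297
step 5: x_pred=1.9013  r=-3.2413  x^+=1.1461  v^+=12.1273  a^+=7.3484
step 6: x_pred=14.8497  r=-13.7197  x^+=11.6530  v^+=11.3604  a^+=1.0783
step 7: x_pred=22.1908  r=-17.8308  x^+=18.0362  v^+=2.8237  a^+=-7.0706

resid = -17.8308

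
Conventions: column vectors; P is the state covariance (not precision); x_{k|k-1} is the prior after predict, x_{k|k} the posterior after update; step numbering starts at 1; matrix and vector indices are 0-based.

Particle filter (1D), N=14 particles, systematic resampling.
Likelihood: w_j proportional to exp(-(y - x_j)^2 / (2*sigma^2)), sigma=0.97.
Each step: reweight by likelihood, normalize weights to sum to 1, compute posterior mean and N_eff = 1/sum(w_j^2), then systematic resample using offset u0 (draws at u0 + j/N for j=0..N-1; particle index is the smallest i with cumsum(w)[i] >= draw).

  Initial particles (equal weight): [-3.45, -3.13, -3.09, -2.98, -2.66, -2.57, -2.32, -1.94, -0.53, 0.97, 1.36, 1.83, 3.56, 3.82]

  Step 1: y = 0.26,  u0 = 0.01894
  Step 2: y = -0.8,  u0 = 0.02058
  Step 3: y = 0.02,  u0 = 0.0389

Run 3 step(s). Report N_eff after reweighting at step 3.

N_eff = 12.7189

step 1: w=[0.0003, 0.0009, 0.0011, 0.0016, 0.0044, 0.0059, 0.0120, 0.0315, 0.2963, 0.3158, 0.2170, 0.1114, 0.0013, 0.0005]  mean=0.5271  Neff=4.0280  idx=[6, 8, 8, 8, 8, 9, 9, 9, 9, 9, 10, 10, 10, 11]
step 2: w=[0.0546, 0.1794, 0.1794, 0.1794, 0.1794, 0.0353, 0.0353, 0.0353, 0.0353, 0.0353, 0.0156, 0.0156, 0.0156, 0.0047]  mean=-0.2635  Neff=7.2136  idx=[0, 1, 1, 2, 2, 2, 3, 3, 3, 4, 4, 5, 7, 10]
step 3: w=[0.0053, 0.0835, 0.0835, 0.0835, 0.0835, 0.0835, 0.0835, 0.0835, 0.0835, 0.0835, 0.0835, 0.0607, 0.0607, 0.0378]  mean=-0.2860  Neff=12.7189  idx=[1, 2, 3, 3, 4, 5, 6, 7, 8, 9, 9, 10, 11, 13]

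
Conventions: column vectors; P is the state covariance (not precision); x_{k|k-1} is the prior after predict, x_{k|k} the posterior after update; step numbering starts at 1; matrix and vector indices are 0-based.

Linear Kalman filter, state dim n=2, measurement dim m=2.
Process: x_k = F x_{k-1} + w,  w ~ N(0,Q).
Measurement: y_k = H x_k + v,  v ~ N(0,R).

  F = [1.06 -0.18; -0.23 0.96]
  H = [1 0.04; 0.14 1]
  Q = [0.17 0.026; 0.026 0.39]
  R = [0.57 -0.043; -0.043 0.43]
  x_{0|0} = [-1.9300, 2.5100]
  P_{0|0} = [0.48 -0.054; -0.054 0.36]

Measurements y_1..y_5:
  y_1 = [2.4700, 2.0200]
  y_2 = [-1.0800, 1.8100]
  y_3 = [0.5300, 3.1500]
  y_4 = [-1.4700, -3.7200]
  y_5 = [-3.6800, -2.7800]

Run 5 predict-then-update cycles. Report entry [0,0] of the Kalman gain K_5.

step 1: x^-=[-2.4976, 2.8535]  P^-=[0.7416 -0.2104; -0.2104 0.7710]  S=[1.2960 -0.1199; -0.1199 1.1566]  K=[0.5626 -0.0338; -0.0800 0.6328]  nu=[4.8535, -0.4838]  x^+=[0.2493, 2.1590]  P^+=[0.3255 -0.0843; -0.0843 0.2874]
step 2: x^-=[-0.1244, 2.0153]  P^-=[0.5772 -0.1923; -0.1923 0.7093]  S=[1.1330 -0.1272; -0.1272 1.0968]  K=[0.4978 -0.0439; -0.0758 0.6134]  nu=[-1.0363, -0.1879]  x^+=[-0.6319, 1.9786]  P^+=[0.2888 -0.0807; -0.0807 0.2783]
step 3: x^-=[-1.0260, 2.0448]  P^-=[0.5344 -0.1780; -0.1780 0.6974]  S=[1.0912 -0.1193; -0.1193 1.0881]  K=[0.4785 -0.0424; -0.0708 0.6103]  nu=[1.4742, 1.2488]  x^+=[-0.3735, 2.7026]  P^+=[0.2777 -0.0777; -0.0777 0.2764]
step 4: x^-=[-0.8823, 2.6804]  P^-=[0.5206 -0.1717; -0.1717 0.6937]  S=[1.0780 -0.1150; -0.1150 1.0858]  K=[0.4722 -0.0410; -0.0685 0.6095]  nu=[-0.6949, -6.2768]  x^+=[-0.9532, -1.0975]  P^+=[0.2740 -0.0763; -0.0763 0.2757]
step 5: x^-=[-0.8128, -0.8344]  P^-=[0.5159 -0.1692; -0.1692 0.6923]  S=[1.0734 -0.1133; -0.1133 1.0850]  K=[0.4700 -0.0403; -0.0676 0.6091]  nu=[-2.8338, -1.8318]  x^+=[-2.0709, -1.7587]  P^+=[0.2727 -0.0757; -0.0757 0.2754]

K[0,0] = 0.4700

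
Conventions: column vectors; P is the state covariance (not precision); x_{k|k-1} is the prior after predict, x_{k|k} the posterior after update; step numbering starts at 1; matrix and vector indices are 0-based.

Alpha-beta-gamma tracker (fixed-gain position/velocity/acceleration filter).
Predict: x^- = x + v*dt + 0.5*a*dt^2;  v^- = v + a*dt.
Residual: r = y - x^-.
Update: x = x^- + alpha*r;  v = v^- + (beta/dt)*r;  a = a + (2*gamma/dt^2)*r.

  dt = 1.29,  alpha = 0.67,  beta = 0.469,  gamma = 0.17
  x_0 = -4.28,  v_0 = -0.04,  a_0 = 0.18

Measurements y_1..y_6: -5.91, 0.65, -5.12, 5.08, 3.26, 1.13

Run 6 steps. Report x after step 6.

step 1: x_pred=-4.1818  r=-1.7282  x^+=-5.3397  v^+=-0.4361  a^+=-0.1731
step 2: x_pred=-6.0463  r=6.6963  x^+=-1.5598  v^+=1.7752  a^+=1.1951
step 3: x_pred=1.7245  r=-6.8445  x^+=-2.8613  v^+=0.8283  a^+=-0.2034
step 4: x_pred=-1.9620  r=7.0420  x^+=2.7562  v^+=3.1262  a^+=1.2354
step 5: x_pred=7.8169  r=-4.5569  x^+=4.7638  v^+=3.0631  a^+=0.3044
step 6: x_pred=8.9685  r=-7.8385  x^+=3.7167  v^+=0.6060  a^+=-1.2972

x_post = 3.7167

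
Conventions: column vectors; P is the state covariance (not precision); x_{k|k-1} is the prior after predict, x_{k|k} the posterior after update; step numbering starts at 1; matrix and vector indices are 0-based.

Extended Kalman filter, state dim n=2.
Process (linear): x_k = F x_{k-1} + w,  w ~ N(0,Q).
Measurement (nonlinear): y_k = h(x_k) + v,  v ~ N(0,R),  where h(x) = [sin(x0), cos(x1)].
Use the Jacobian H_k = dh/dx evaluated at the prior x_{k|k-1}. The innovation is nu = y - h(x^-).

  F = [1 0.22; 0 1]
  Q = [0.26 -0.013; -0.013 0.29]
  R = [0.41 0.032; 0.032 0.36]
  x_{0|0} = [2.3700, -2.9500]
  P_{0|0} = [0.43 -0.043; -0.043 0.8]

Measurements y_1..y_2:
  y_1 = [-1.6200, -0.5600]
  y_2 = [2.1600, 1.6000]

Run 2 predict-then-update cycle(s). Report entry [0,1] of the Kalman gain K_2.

K[0,1] = 0.2094

step 1: x^-=[1.7210, -2.9500]  P^-=[0.7098 0.1200; 0.1200 1.0900]  H_jac=[-0.1496 0.0000; 0.0000 0.1904]  S=[0.4259 0.0286; 0.0286 0.3995]  K=[-0.2545 0.0754; -0.0774 0.5251]  nu=[-2.6087, 0.4217]  x^+=[2.4166, -2.5267]  P^+=[0.6811 0.0998; 0.0998 0.9796]
step 2: x^-=[1.8607, -2.5267]  P^-=[1.0324 0.3023; 0.3023 1.2696]  H_jac=[-0.2859 0.0000; 0.0000 0.5769]  S=[0.4944 -0.0179; -0.0179 0.7825]  K=[-0.5894 0.2094; -0.1411 0.9328]  nu=[1.2017, 2.4168]  x^+=[1.6585, -0.4420]  P^+=[0.8219 0.0980; 0.0980 0.5742]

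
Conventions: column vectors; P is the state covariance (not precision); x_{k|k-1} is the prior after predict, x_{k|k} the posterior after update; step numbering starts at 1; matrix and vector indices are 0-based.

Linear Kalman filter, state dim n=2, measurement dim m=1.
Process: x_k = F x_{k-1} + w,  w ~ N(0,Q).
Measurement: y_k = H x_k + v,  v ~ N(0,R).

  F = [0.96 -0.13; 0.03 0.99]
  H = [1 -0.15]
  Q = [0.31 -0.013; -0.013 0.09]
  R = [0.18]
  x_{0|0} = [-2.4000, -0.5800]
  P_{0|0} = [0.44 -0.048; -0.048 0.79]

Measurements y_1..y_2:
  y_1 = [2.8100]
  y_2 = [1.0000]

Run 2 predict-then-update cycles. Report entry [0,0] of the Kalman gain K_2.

step 1: x^-=[-2.2286, -0.6462]  P^-=[0.7408 -0.1474; -0.1474 0.8618]  S=[0.9845]  K=[0.7750; -0.2811]  nu=[4.9417]  x^+=[1.6012, -2.0352]  P^+=[0.1496 0.0670; 0.0670 0.7840]
step 2: x^-=[1.8017, -1.9668]  P^-=[0.4444 -0.0462; -0.0462 0.8626]  S=[0.6576]  K=[0.6862; -0.2670]  nu=[-1.0967]  x^+=[1.0491, -1.6740]  P^+=[0.1347 0.0743; 0.0743 0.8157]

K[0,0] = 0.6862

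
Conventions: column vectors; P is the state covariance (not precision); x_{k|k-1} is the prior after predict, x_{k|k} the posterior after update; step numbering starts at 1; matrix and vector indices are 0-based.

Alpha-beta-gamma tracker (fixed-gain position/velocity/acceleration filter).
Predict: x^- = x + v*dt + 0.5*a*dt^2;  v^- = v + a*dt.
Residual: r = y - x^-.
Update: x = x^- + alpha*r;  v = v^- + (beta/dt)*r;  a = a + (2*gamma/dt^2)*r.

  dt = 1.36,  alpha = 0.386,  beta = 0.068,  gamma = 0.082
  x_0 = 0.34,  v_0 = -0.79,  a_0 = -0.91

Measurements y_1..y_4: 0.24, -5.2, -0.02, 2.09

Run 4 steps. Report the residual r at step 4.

resid = 12.8958

step 1: x_pred=-1.5760  r=1.8160  x^+=-0.8750  v^+=-1.9368  a^+=-0.7490
step 2: x_pred=-4.2017  r=-0.9983  x^+=-4.5871  v^+=-3.0053  a^+=-0.8375
step 3: x_pred=-9.4488  r=9.4288  x^+=-5.8093  v^+=-3.6729  a^+=-0.0015
step 4: x_pred=-10.8058  r=12.8958  x^+=-5.8280  v^+=-3.0301  a^+=1.1420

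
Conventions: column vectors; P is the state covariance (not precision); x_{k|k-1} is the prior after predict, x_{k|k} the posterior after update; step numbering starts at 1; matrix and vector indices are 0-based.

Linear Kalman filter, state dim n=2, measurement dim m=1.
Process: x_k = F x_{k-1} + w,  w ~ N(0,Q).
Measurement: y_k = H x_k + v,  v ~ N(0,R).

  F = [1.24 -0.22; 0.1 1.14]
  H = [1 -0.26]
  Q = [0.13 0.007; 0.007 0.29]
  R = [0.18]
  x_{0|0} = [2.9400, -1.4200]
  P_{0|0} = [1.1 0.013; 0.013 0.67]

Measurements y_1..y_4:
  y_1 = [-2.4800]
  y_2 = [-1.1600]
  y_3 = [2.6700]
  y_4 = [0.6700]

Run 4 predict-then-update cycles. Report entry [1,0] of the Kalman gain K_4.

K[1,0] = -1.0965

step 1: x^-=[3.9580, -1.3248]  P^-=[1.8467 -0.0065; -0.0065 1.1747]  S=[2.1095]  K=[0.8762; -0.1479]  nu=[-6.7824]  x^+=[-1.9849, -0.3218]  P^+=[0.2271 0.2668; 0.2668 1.1286]
step 2: x^-=[-2.3905, -0.5653]  P^-=[0.3882 0.1234; 0.1234 1.8198]  S=[0.6271]  K=[0.5679; -0.5577]  nu=[1.0835]  x^+=[-1.7751, -1.1696]  P^+=[0.1860 0.3220; 0.3220 1.6247]
step 3: x^-=[-1.9438, -1.5109]  P^-=[0.3189 0.0707; 0.0707 2.4768]  S=[0.6295]  K=[0.4773; -0.9106]  nu=[4.2210]  x^+=[0.0709, -5.3545]  P^+=[0.1754 0.3443; 0.3443 1.9548]
step 4: x^-=[1.2659, -6.0971]  P^-=[0.3065 0.0177; 0.0177 2.9107]  S=[0.6741]  K=[0.4479; -1.0965]  nu=[-2.1811]  x^+=[0.2890, -3.7055]  P^+=[0.1713 0.3487; 0.3487 2.1003]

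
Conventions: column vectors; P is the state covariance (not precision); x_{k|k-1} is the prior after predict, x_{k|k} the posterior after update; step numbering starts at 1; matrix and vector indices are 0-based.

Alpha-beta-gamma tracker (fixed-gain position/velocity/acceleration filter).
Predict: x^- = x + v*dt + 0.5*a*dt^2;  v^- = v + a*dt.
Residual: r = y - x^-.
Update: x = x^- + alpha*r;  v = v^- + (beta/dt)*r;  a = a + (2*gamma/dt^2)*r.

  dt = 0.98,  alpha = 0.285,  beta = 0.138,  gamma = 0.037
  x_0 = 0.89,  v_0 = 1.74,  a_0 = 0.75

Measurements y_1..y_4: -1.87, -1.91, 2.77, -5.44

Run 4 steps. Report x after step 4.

step 1: x_pred=2.9554  r=-4.8254  x^+=1.5801  v^+=1.7955  a^+=0.3782
step 2: x_pred=3.5213  r=-5.4313  x^+=1.9734  v^+=1.4013  a^+=-0.0403
step 3: x_pred=3.3274  r=-0.5574  x^+=3.1685  v^+=1.2834  a^+=-0.0832
step 4: x_pred=4.3862  r=-9.8262  x^+=1.5858  v^+=-0.1819  a^+=-0.8404

x_post = 1.5858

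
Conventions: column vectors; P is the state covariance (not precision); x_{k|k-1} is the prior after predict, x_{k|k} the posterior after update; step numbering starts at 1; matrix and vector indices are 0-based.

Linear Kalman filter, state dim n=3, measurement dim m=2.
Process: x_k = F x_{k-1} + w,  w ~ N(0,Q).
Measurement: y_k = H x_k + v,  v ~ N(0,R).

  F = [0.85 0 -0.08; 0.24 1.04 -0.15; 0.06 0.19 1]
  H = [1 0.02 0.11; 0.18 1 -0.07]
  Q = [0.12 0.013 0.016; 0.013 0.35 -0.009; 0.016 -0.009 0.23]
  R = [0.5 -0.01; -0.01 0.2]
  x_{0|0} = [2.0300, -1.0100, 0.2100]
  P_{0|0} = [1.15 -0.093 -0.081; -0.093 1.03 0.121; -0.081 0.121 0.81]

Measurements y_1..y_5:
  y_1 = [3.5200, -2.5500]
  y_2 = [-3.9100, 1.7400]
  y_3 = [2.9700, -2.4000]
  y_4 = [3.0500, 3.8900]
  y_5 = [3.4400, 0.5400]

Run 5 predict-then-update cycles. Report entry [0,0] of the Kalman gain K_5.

K[0,0] = 0.3277

step 1: x^-=[1.7087, -0.5947, 0.1399]  P^-=[0.9671 0.1769 -0.0755; 0.1769 1.4702 0.1832; -0.0755 0.1832 1.1155]  S=[1.4724 0.3861; 0.3861 1.7469]  K=[0.6370 0.0631; -0.0740 0.8688; 0.0221 0.0475]  nu=[1.8078, -2.2531]  x^+=[2.7180, -2.6861, 0.0728]  P^+=[0.3316 -0.0614 -0.1137; -0.0614 0.1931 0.1074; -0.1137 0.1074 1.1100]
step 2: x^-=[2.3045, -2.1521, -0.2745]  P^-=[0.3821 0.0474 -0.1635; 0.0474 0.5469 -0.0568; -0.1635 -0.0568 1.3739]  S=[0.8647 0.1088; 0.1088 0.7952]  K=[0.4091 0.1046; -0.0287 0.7075; 0.0135 -0.2312]  nu=[-6.1412, 3.4581]  x^+=[0.1538, 0.4708, -1.1567]  P^+=[0.2194 -0.0324 -0.1389; -0.0324 0.1526 0.0719; -0.1389 0.0719 1.3320]
step 3: x^-=[0.2233, 0.7000, -1.0580]  P^-=[0.3060 0.0595 -0.2031; 0.0595 0.5291 -0.1384; -0.2031 -0.1384 1.5782]  S=[0.7824 0.0984; 0.0984 0.7927]  K=[0.3490 0.1192; -0.0173 0.6954; 0.0041 -0.3606]  nu=[2.8491, -3.2143]  x^+=[0.8347, -1.5845, 0.1126]  P^+=[0.1912 -0.0251 -0.1578; -0.0251 0.1479 0.0595; -0.1578 0.0595 1.4754]
step 4: x^-=[0.7005, -1.4644, -0.1384]  P^-=[0.2890 0.0657 -0.2306; 0.0657 0.5345 -0.1773; -0.2306 -0.1773 1.7145]  S=[0.7611 0.0978; 0.0978 0.8065]  K=[0.3320 0.1257; -0.0145 0.6945; -0.0060 -0.4194]  nu=[2.3940, 5.2186]  x^+=[2.1515, 2.1252, -2.3413]  P^+=[0.1842 -0.0234 -0.1729; -0.0234 0.1473 0.0574; -0.1729 0.0574 1.5722]
step 5: x^-=[2.0161, 3.0778, -1.8084]  P^-=[0.2867 0.0693 -0.2512; 0.0693 0.5381 -0.1975; -0.2512 -0.1975 1.8087]  S=[0.7554 0.0992; 0.0992 0.8152]  K=[0.3277 0.1300; -0.0139 0.6941; -0.0151 -0.4512]  nu=[1.5613, -3.0273]  x^+=[2.1340, 0.9550, -0.4661]  P^+=[0.1833 -0.0232 -0.1847; -0.0232 0.1472 0.0580; -0.1847 0.0580 1.6412]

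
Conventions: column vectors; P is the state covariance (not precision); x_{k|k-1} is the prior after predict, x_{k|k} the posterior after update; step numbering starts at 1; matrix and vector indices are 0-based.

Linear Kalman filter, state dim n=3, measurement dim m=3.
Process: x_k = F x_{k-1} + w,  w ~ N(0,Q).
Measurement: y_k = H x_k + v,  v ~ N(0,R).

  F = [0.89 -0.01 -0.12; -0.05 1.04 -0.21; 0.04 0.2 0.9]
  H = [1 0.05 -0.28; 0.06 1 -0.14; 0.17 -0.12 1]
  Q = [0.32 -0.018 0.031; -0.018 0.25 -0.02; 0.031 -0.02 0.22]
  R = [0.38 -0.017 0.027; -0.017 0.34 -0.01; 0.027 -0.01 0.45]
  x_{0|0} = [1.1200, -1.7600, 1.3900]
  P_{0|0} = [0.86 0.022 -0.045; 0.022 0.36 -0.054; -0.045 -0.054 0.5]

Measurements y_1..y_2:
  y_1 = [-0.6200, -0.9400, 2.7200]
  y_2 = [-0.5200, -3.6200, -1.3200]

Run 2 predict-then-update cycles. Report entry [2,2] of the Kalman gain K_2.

step 1: x^-=[0.8476, -2.1783, 0.9438]  P^-=[1.0175 -0.0123 -0.0232; -0.0123 0.6839 -0.0865; -0.0232 -0.0865 0.6184]  S=[1.4619 0.1187 -0.0053; 0.1187 1.0629 -0.2591; -0.0053 -0.2591 1.1211]  K=[0.7002 0.0047 0.1393; -0.0217 0.6565 -0.0006; -0.1341 -0.0143 0.5535]  nu=[-1.0944, 1.3196, 1.3707]  x^+=[0.2785, -1.2892, 1.8304]  P^+=[0.2797 -0.0241 0.0311; -0.0241 0.2284 0.0241; 0.0311 0.0241 0.2432]
step 2: x^-=[0.0411, -1.7390, 1.4007]  P^-=[0.5389 -0.0576 0.0339; -0.0576 0.5011 0.0001; 0.0339 0.0001 0.4371]  S=[0.9296 -0.0056 0.0320; -0.0056 0.8441 -0.1339; 0.0320 -0.1339 0.9237]  K=[0.5621 -0.0125 0.1221; -0.0319 0.5911 0.0112; -0.1118 0.0061 0.4841]  nu=[-0.0820, -1.6873, -2.9363]  x^+=[-0.3425, -2.7666, -0.0220]  P^+=[0.2264 -0.0246 0.0288; -0.0246 0.2067 0.0272; 0.0288 0.0272 0.2132]

K[2,2] = 0.4841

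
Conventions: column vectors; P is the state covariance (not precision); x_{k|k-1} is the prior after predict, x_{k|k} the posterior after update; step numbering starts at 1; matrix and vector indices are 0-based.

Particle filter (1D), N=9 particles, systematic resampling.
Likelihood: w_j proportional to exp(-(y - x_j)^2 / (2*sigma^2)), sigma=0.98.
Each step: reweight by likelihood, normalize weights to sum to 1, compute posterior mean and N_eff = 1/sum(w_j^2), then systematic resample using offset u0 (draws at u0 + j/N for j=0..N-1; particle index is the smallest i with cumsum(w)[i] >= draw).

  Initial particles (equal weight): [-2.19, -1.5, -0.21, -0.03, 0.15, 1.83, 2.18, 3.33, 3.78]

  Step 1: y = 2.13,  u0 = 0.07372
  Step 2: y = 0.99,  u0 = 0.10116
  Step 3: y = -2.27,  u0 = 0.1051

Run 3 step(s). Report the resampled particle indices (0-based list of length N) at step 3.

resampled_idx = [0, 0, 0, 0, 0, 0, 0, 0, 3]

step 1: w=[0.0000, 0.0004, 0.0196, 0.0299, 0.0441, 0.3240, 0.3391, 0.1605, 0.0823]  mean=2.1788  Neff=3.9097  idx=[4, 5, 5, 5, 6, 6, 6, 7, 8]
step 2: w=[0.1618, 0.1618, 0.1618, 0.1618, 0.1118, 0.1118, 0.1118, 0.0135, 0.0041]  mean=1.7037  Neff=7.0239  idx=[0, 1, 1, 2, 3, 4, 5, 6, 7]
step 3: w=[0.9848, 0.0033, 0.0033, 0.0033, 0.0033, 0.0007, 0.0007, 0.0007, 0.0000]  mean=0.1763  Neff=1.0311  idx=[0, 0, 0, 0, 0, 0, 0, 0, 3]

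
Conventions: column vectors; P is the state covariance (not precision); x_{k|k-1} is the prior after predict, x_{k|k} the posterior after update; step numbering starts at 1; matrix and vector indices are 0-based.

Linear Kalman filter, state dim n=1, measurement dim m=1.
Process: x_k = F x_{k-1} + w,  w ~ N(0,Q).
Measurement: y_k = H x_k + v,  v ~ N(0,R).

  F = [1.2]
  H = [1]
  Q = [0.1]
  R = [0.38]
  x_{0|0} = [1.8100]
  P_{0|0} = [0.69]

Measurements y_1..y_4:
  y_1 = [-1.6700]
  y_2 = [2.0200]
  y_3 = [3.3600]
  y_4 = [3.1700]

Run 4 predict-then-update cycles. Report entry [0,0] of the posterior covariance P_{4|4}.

P_post[0,0] = 0.1912

step 1: x^-=[2.1720]  P^-=[1.0936]  S=[1.4736]  K=[0.7421]  nu=[-3.8420]  x^+=[-0.6793]  P^+=[0.2820]
step 2: x^-=[-0.8151]  P^-=[0.5061]  S=[0.8861]  K=[0.5712]  nu=[2.8351]  x^+=[0.8042]  P^+=[0.2170]
step 3: x^-=[0.9650]  P^-=[0.4125]  S=[0.7925]  K=[0.5205]  nu=[2.3950]  x^+=[2.2117]  P^+=[0.1978]
step 4: x^-=[2.6540]  P^-=[0.3848]  S=[0.7648]  K=[0.5032]  nu=[0.5160]  x^+=[2.9136]  P^+=[0.1912]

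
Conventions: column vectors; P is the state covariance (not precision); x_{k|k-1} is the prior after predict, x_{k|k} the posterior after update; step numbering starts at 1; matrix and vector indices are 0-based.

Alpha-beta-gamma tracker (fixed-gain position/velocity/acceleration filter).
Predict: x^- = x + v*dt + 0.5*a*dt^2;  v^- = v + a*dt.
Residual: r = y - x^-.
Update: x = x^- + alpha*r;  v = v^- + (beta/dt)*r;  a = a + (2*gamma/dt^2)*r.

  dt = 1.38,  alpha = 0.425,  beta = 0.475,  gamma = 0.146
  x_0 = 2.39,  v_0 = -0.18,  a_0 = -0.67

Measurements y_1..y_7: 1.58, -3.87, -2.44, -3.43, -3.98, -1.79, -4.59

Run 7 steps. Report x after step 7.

step 1: x_pred=1.5036  r=0.0764  x^+=1.5361  v^+=-1.0783  a^+=-0.6583
step 2: x_pred=-0.5788  r=-3.2912  x^+=-1.9776  v^+=-3.1196  a^+=-1.1629
step 3: x_pred=-7.3899  r=4.9499  x^+=-5.2862  v^+=-3.0206  a^+=-0.4040
step 4: x_pred=-9.8393  r=6.4093  x^+=-7.1154  v^+=-1.3720  a^+=0.5788
step 5: x_pred=-8.4576  r=4.4776  x^+=-6.5546  v^+=0.9679  a^+=1.2653
step 6: x_pred=-4.0140  r=2.2240  x^+=-3.0688  v^+=3.4796  a^+=1.6063
step 7: x_pred=3.2626  r=-7.8526  x^+=-0.0748  v^+=2.9935  a^+=0.4023

x_post = -0.0748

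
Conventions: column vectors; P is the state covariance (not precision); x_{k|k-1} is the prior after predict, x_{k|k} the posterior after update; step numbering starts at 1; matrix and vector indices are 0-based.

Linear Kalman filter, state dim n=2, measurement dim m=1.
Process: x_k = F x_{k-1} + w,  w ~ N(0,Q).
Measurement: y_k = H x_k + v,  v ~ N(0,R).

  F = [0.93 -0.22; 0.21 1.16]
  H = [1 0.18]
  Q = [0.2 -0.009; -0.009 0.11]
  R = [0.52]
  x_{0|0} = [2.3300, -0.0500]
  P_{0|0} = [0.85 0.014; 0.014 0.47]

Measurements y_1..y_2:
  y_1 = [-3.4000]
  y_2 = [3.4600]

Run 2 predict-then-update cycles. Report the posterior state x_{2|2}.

step 1: x^-=[2.1779, 0.4313]  P^-=[0.9522 0.0515; 0.0515 0.7867]  S=[1.5162]  K=[0.6341; 0.1274]  nu=[-5.6555]  x^+=[-1.4084, -0.2891]  P^+=[0.3425 -0.0709; -0.0709 0.7621]
step 2: x^-=[-1.2462, -0.6311]  P^-=[0.5622 -0.2099; -0.2099 1.1161]  S=[1.0428]  K=[0.5029; -0.0086]  nu=[4.8198]  x^+=[1.1776, -0.6726]  P^+=[0.2985 -0.2054; -0.2054 1.1160]

x_post = [1.1776, -0.6726]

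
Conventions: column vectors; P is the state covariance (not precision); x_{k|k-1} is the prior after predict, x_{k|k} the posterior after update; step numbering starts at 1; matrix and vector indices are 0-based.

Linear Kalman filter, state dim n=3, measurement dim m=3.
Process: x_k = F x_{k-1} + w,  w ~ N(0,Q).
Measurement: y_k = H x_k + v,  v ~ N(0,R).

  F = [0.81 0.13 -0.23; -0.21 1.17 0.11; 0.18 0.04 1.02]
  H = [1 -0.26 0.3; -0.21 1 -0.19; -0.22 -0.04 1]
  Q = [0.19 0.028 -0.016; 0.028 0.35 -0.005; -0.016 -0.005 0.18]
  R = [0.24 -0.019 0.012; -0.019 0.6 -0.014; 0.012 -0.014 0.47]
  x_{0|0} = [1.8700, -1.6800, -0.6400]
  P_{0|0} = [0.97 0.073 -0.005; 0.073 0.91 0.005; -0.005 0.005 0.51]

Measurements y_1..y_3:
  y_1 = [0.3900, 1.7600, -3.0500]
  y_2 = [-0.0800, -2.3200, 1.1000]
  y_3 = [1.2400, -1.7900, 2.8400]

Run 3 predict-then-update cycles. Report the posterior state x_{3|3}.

x_post = [0.1080, -1.4233, 1.1429]

step 1: x^-=[1.4435, -2.4287, -0.3834]  P^-=[0.8857 0.0537 0.0113; 0.0537 1.6103 0.0799; 0.0113 0.0799 0.7431]  S=[1.2678 -0.5843 0.0466; -0.5843 2.2242 -0.1115; 0.0466 -0.1115 1.2482]  K=[0.7562 0.1299 -0.1654; 0.0664 0.7328 0.0659; 0.1674 0.0448 0.5886]  nu=[-1.5699, 4.4190, -2.4462]  x^+=[1.2351, 0.5443, -1.8878]  P^+=[0.2107 0.1064 -0.0199; 0.1064 0.4720 0.0638; -0.0199 0.0638 0.2762]
step 2: x^-=[1.5054, 0.1698, -1.6815]  P^-=[0.3768 0.1359 -0.0494; 0.1359 0.9738 0.1419; -0.0494 0.1419 0.4744]  S=[0.6029 -0.1730 -0.0009; -0.1730 1.4926 -0.0031; -0.0009 -0.0031 0.9769]  K=[0.5733 0.1105 -0.1401; 0.0545 0.6217 0.0768; 0.1095 0.0554 0.4912]  nu=[-1.0368, -2.4932, 3.1195]  x^+=[0.1985, -1.1971, -0.4009]  P^+=[0.1629 0.0875 -0.0212; 0.0875 0.4013 0.0634; -0.0212 0.0634 0.2293]
step 3: x^-=[0.0973, -1.4864, -0.4210]  P^-=[0.3383 0.1170 -0.0479; 0.1170 0.8836 0.1311; -0.0479 0.1311 0.4231]  S=[0.5661 -0.1626 -0.0047; -0.1626 1.4110 0.0012; -0.0047 0.0012 0.9235]  K=[0.5468 0.1022 -0.1349; 0.0421 0.5959 0.0752; 0.0988 0.0540 0.4643]  nu=[0.8825, -0.3632, 3.2230]  x^+=[0.1080, -1.4233, 1.1429]  P^+=[0.1551 0.0814 -0.0209; 0.0814 0.3844 0.0608; -0.0209 0.0608 0.2165]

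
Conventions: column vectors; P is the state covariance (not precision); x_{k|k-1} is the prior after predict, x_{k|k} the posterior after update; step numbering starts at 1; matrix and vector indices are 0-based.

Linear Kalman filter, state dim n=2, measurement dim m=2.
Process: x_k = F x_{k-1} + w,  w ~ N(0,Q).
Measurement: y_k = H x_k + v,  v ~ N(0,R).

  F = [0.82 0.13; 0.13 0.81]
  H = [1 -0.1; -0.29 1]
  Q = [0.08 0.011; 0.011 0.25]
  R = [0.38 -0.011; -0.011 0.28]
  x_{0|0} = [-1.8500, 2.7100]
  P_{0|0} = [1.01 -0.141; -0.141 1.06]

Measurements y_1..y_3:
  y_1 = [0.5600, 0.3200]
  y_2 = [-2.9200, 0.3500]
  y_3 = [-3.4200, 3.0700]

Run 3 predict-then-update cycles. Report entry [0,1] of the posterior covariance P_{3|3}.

P_post[0,1] = 0.0514

step 1: x^-=[-1.1647, 1.9546]  P^-=[0.7470 0.1342; 0.1342 0.9328]  S=[1.1095 -0.1828; -0.1828 1.1978]  K=[0.6666 0.0329; 0.1640 0.7713]  nu=[1.9202, -1.9724]  x^+=[0.0503, 0.7482]  P^+=[0.2607 0.0775; 0.0775 0.2366]
step 2: x^-=[0.1385, 0.6126]  P^-=[0.2758 0.1165; 0.1165 0.4260]  S=[0.6368 -0.0137; -0.0137 0.6616]  K=[0.4162 0.0638; 0.1289 0.5955]  nu=[-2.9973, -0.2224]  x^+=[-1.1232, 0.0939]  P^+=[0.1635 0.0607; 0.0607 0.1829]
step 3: x^-=[-0.9088, -0.0700]  P^-=[0.2060 0.0890; 0.0890 0.3856]  S=[0.5720 -0.0177; -0.0177 0.6312]  K=[0.3463 0.0561; 0.1060 0.5729]  nu=[-2.5182, 2.8764]  x^+=[-1.6194, 1.3110]  P^+=[0.1361 0.0514; 0.0514 0.1741]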